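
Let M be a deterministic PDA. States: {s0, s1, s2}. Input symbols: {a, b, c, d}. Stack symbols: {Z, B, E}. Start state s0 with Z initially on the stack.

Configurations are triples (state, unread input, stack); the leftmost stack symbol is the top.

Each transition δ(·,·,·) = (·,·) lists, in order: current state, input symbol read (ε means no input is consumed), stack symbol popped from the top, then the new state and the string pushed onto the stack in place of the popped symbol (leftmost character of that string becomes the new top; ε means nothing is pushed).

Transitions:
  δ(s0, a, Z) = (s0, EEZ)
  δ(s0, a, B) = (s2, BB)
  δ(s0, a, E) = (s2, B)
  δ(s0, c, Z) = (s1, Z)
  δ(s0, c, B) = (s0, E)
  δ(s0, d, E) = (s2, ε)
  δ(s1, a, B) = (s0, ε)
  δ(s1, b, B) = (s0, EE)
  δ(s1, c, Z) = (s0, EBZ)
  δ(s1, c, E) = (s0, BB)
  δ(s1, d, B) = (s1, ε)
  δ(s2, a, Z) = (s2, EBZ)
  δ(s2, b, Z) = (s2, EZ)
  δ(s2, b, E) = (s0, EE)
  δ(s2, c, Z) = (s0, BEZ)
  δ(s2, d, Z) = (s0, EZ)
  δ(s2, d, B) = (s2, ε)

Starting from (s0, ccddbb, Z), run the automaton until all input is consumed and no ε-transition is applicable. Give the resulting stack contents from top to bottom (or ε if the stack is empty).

(s0, ccddbb, Z)
  read c, top Z: go to s1, push Z → (s1, cddbb, Z)
  read c, top Z: go to s0, push EBZ → (s0, ddbb, EBZ)
  read d, top E: go to s2, push ε → (s2, dbb, BZ)
  read d, top B: go to s2, push ε → (s2, bb, Z)
  read b, top Z: go to s2, push EZ → (s2, b, EZ)
  read b, top E: go to s0, push EE → (s0, ε, EEZ)
All input consumed in state s0 with stack EEZ.

EEZ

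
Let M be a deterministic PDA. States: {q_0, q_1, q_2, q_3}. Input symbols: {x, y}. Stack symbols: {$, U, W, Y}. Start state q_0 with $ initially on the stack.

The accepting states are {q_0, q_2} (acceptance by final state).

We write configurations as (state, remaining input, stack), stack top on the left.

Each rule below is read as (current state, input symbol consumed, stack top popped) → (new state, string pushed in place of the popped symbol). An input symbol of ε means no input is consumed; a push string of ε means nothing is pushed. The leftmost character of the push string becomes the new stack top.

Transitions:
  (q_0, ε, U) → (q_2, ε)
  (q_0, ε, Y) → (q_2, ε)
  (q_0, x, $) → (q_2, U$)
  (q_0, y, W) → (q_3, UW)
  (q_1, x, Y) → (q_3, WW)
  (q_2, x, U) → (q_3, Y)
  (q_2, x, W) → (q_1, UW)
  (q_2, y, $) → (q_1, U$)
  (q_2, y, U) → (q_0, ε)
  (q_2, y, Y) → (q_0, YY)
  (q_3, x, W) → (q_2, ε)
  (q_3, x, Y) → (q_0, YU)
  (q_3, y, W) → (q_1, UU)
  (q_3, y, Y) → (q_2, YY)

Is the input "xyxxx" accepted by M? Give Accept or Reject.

Accept

(q_0, xyxxx, $)
  read x, top $: go to q_2, push U$ → (q_2, yxxx, U$)
  read y, top U: go to q_0, push ε → (q_0, xxx, $)
  read x, top $: go to q_2, push U$ → (q_2, xx, U$)
  read x, top U: go to q_3, push Y → (q_3, x, Y$)
  read x, top Y: go to q_0, push YU → (q_0, ε, YU$)
All input consumed; state q_0 ∈ F.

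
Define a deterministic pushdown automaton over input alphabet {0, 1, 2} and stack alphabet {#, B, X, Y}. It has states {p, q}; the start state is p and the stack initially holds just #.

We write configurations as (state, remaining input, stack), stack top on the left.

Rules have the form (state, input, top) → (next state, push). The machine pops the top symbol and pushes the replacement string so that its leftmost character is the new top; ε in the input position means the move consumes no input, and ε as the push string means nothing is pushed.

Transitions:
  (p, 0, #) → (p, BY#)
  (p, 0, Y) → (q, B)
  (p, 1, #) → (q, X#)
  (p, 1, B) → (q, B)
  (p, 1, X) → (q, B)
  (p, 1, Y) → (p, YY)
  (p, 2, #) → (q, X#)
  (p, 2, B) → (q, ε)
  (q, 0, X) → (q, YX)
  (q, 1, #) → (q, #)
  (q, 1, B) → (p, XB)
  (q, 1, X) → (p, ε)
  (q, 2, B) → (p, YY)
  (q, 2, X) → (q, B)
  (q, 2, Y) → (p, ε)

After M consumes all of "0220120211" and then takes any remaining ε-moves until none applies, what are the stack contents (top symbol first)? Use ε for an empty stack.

(p, 0220120211, #) ⊢ (p, 220120211, BY#) ⊢ (q, 20120211, Y#) ⊢ (p, 0120211, #) ⊢ (p, 120211, BY#) ⊢ (q, 20211, BY#) ⊢ (p, 0211, YYY#) ⊢ (q, 211, BYY#) ⊢ (p, 11, YYYY#) ⊢ (p, 1, YYYYY#) ⊢ (p, ε, YYYYYY#)
All input consumed in state p with stack YYYYYY#.

YYYYYY#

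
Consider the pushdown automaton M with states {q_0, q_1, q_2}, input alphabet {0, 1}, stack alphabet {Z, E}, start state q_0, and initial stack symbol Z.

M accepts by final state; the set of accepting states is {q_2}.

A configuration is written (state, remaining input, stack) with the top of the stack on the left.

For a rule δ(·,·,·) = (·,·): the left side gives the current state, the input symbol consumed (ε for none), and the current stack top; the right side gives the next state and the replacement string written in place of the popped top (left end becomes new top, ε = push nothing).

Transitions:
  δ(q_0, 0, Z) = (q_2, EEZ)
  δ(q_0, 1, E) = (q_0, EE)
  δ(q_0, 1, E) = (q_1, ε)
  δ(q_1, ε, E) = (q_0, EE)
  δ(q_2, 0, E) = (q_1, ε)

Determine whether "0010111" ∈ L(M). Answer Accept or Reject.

Reject

No computation consumes all input and reaches a final state.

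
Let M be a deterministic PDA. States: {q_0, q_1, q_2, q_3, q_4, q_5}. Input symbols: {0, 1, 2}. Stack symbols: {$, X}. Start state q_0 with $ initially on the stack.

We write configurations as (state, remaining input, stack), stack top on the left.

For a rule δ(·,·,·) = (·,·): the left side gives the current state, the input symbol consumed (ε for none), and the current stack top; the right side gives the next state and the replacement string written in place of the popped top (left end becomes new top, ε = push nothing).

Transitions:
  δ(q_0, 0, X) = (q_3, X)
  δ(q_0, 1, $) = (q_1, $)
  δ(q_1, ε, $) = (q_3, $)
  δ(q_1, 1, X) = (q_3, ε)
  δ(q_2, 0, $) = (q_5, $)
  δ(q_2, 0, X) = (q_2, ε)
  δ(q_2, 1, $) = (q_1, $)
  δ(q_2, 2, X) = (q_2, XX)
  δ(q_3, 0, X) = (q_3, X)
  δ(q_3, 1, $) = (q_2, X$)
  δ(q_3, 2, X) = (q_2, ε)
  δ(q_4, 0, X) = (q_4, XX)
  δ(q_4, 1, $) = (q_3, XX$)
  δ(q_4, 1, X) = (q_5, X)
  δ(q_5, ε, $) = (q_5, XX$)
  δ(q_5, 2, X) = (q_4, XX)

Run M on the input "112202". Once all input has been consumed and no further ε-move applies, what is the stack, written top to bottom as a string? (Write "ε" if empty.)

XXX$

(q_0, 112202, $)
  read 1, top $: go to q_1, push $ → (q_1, 12202, $)
  ε-move, top $: go to q_3, push $ → (q_3, 12202, $)
  read 1, top $: go to q_2, push X$ → (q_2, 2202, X$)
  read 2, top X: go to q_2, push XX → (q_2, 202, XX$)
  read 2, top X: go to q_2, push XX → (q_2, 02, XXX$)
  read 0, top X: go to q_2, push ε → (q_2, 2, XX$)
  read 2, top X: go to q_2, push XX → (q_2, ε, XXX$)
All input consumed in state q_2 with stack XXX$.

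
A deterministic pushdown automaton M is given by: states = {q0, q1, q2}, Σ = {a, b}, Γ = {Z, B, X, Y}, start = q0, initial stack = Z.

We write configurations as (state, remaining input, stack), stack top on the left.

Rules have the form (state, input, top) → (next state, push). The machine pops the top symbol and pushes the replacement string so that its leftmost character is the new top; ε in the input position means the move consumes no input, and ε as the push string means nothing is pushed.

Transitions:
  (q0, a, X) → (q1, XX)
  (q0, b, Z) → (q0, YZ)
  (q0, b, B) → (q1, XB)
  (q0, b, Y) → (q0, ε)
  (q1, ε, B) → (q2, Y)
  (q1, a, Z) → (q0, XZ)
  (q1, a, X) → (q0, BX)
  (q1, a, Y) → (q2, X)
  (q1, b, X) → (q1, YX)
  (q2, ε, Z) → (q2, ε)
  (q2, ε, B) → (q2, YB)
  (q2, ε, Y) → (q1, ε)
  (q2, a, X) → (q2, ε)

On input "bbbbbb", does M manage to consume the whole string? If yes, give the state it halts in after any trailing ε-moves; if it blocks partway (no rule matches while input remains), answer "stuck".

q0

(q0, bbbbbb, Z)
  read b, top Z: go to q0, push YZ → (q0, bbbbb, YZ)
  read b, top Y: go to q0, push ε → (q0, bbbb, Z)
  read b, top Z: go to q0, push YZ → (q0, bbb, YZ)
  read b, top Y: go to q0, push ε → (q0, bb, Z)
  read b, top Z: go to q0, push YZ → (q0, b, YZ)
  read b, top Y: go to q0, push ε → (q0, ε, Z)
All input consumed; M is in state q0.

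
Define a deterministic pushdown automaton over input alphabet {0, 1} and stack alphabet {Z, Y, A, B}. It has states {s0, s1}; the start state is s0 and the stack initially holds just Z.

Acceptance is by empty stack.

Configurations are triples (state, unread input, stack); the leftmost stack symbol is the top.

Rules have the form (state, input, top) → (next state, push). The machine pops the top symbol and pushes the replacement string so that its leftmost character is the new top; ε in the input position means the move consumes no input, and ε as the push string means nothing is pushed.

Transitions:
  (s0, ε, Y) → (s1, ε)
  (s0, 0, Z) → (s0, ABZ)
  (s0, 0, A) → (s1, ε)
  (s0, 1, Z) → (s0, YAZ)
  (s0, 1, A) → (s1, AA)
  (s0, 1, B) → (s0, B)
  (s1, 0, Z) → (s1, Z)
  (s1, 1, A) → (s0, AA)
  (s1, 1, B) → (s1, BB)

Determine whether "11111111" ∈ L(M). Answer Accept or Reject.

Reject

(s0, 11111111, Z)
  read 1, top Z: go to s0, push YAZ → (s0, 1111111, YAZ)
  ε-move, top Y: go to s1, push ε → (s1, 1111111, AZ)
  read 1, top A: go to s0, push AA → (s0, 111111, AAZ)
  read 1, top A: go to s1, push AA → (s1, 11111, AAAZ)
  read 1, top A: go to s0, push AA → (s0, 1111, AAAAZ)
  read 1, top A: go to s1, push AA → (s1, 111, AAAAAZ)
  read 1, top A: go to s0, push AA → (s0, 11, AAAAAAZ)
  read 1, top A: go to s1, push AA → (s1, 1, AAAAAAAZ)
  read 1, top A: go to s0, push AA → (s0, ε, AAAAAAAAZ)
All input consumed; stack is AAAAAAAAZ, not empty, and no further ε-move applies.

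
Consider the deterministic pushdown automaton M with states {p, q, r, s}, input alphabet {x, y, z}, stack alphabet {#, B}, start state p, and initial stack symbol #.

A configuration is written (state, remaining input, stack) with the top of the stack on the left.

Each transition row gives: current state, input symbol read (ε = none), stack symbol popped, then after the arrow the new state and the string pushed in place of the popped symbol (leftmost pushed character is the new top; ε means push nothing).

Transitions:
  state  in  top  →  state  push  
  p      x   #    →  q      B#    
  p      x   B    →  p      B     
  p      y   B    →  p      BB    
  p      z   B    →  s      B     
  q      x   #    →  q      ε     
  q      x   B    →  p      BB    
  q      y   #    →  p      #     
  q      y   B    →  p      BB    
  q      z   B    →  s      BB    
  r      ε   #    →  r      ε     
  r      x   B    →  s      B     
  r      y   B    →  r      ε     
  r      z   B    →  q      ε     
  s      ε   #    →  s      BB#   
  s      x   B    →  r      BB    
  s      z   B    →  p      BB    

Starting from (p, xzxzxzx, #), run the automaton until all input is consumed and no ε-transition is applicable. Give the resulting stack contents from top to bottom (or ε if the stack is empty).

(p, xzxzxzx, #) ⊢ (q, zxzxzx, B#) ⊢ (s, xzxzx, BB#) ⊢ (r, zxzx, BBB#) ⊢ (q, xzx, BB#) ⊢ (p, zx, BBB#) ⊢ (s, x, BBB#) ⊢ (r, ε, BBBB#)
All input consumed in state r with stack BBBB#.

BBBB#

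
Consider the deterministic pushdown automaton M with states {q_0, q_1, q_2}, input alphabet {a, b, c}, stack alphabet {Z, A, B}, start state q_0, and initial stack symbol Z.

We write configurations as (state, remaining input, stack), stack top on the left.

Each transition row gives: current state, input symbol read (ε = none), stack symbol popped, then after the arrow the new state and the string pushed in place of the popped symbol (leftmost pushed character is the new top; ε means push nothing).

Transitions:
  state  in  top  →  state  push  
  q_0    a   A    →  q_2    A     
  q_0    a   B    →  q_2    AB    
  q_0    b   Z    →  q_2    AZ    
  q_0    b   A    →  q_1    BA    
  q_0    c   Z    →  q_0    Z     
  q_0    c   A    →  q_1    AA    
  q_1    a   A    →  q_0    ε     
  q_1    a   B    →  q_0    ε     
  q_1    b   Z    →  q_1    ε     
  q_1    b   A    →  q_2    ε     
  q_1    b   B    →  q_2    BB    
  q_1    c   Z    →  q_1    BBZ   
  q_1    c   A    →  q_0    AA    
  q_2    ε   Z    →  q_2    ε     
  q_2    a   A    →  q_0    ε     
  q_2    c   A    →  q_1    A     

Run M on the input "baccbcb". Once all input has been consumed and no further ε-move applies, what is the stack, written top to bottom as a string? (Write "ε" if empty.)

(q_0, baccbcb, Z)
  read b, top Z: go to q_2, push AZ → (q_2, accbcb, AZ)
  read a, top A: go to q_0, push ε → (q_0, ccbcb, Z)
  read c, top Z: go to q_0, push Z → (q_0, cbcb, Z)
  read c, top Z: go to q_0, push Z → (q_0, bcb, Z)
  read b, top Z: go to q_2, push AZ → (q_2, cb, AZ)
  read c, top A: go to q_1, push A → (q_1, b, AZ)
  read b, top A: go to q_2, push ε → (q_2, ε, Z)
  ε-move, top Z: go to q_2, push ε → (q_2, ε, ε)
All input consumed in state q_2 with stack ε.

ε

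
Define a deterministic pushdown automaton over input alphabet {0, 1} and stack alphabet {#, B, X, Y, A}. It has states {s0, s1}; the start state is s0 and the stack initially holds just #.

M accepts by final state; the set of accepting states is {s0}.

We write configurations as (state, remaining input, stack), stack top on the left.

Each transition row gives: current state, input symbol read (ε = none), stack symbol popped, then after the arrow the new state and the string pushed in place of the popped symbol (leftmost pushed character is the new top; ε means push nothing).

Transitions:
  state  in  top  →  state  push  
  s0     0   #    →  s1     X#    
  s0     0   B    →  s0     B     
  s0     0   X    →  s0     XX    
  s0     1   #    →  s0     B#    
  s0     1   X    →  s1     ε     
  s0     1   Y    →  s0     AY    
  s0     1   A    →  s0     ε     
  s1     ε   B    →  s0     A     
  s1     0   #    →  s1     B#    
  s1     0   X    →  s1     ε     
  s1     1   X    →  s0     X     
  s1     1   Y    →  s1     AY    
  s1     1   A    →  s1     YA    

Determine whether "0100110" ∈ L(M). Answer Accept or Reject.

Accept

(s0, 0100110, #) ⊢ (s1, 100110, X#) ⊢ (s0, 00110, X#) ⊢ (s0, 0110, XX#) ⊢ (s0, 110, XXX#) ⊢ (s1, 10, XX#) ⊢ (s0, 0, XX#) ⊢ (s0, ε, XXX#)
All input consumed; state s0 ∈ F.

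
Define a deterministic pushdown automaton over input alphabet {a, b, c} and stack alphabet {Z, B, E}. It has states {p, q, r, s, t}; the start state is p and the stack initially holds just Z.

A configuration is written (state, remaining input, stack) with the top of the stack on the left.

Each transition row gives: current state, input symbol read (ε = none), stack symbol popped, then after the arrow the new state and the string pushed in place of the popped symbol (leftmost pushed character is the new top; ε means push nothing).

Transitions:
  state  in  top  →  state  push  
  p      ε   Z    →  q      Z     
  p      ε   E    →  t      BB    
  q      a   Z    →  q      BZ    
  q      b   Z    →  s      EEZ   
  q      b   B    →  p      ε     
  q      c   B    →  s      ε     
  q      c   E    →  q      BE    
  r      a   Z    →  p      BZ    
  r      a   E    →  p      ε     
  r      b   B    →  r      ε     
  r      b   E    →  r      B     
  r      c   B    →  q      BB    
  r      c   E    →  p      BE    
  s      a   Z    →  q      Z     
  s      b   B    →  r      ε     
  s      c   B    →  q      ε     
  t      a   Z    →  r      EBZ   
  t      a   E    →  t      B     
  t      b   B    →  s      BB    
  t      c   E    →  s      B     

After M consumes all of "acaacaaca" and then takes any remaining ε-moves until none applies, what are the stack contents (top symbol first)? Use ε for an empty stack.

(p, acaacaaca, Z) ⊢ (q, acaacaaca, Z) ⊢ (q, caacaaca, BZ) ⊢ (s, aacaaca, Z) ⊢ (q, acaaca, Z) ⊢ (q, caaca, BZ) ⊢ (s, aaca, Z) ⊢ (q, aca, Z) ⊢ (q, ca, BZ) ⊢ (s, a, Z) ⊢ (q, ε, Z)
All input consumed in state q with stack Z.

Z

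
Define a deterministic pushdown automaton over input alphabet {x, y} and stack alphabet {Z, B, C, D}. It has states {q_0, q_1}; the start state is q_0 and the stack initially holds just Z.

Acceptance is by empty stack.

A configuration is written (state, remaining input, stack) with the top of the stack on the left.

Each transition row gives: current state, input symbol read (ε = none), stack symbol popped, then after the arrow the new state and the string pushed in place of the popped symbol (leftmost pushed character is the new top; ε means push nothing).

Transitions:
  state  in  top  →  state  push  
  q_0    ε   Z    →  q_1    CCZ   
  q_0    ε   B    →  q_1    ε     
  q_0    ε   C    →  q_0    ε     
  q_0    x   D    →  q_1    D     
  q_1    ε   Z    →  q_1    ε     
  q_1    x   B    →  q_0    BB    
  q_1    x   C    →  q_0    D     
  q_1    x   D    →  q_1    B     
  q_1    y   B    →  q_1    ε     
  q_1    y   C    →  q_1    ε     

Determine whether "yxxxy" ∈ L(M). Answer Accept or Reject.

(q_0, yxxxy, Z) ⊢ (q_1, yxxxy, CCZ) ⊢ (q_1, xxxy, CZ) ⊢ (q_0, xxy, DZ) ⊢ (q_1, xy, DZ) ⊢ (q_1, y, BZ) ⊢ (q_1, ε, Z) ⊢ (q_1, ε, ε)
All input consumed and the stack is empty.

Accept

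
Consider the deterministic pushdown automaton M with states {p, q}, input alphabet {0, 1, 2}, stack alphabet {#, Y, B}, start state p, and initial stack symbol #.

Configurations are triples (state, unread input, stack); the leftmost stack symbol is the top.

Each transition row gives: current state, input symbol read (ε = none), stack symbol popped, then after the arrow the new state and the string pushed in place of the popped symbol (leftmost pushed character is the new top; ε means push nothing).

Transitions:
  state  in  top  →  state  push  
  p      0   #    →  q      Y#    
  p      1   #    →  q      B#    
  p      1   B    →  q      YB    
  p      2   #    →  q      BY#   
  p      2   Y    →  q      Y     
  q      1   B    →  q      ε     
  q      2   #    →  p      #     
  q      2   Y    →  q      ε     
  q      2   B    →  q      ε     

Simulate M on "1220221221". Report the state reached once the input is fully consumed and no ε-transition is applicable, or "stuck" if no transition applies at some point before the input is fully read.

q

(p, 1220221221, #)
  read 1, top #: go to q, push B# → (q, 220221221, B#)
  read 2, top B: go to q, push ε → (q, 20221221, #)
  read 2, top #: go to p, push # → (p, 0221221, #)
  read 0, top #: go to q, push Y# → (q, 221221, Y#)
  read 2, top Y: go to q, push ε → (q, 21221, #)
  read 2, top #: go to p, push # → (p, 1221, #)
  read 1, top #: go to q, push B# → (q, 221, B#)
  read 2, top B: go to q, push ε → (q, 21, #)
  read 2, top #: go to p, push # → (p, 1, #)
  read 1, top #: go to q, push B# → (q, ε, B#)
All input consumed; M is in state q.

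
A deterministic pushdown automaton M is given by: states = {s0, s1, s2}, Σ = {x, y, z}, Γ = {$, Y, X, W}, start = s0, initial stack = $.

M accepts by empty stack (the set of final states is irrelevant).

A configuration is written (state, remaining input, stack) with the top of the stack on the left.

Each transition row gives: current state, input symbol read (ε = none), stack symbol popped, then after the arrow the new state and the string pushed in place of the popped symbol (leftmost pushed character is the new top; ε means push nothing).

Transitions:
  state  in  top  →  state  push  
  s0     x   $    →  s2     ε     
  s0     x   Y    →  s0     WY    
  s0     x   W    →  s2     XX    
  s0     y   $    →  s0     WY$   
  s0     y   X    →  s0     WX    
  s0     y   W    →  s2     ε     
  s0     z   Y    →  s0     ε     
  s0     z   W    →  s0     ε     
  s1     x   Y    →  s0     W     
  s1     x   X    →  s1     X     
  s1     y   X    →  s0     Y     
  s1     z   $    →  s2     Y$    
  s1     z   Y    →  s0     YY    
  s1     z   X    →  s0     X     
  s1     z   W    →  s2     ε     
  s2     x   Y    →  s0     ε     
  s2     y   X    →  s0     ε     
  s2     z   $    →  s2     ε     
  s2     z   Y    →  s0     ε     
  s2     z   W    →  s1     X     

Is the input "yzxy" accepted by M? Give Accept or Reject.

Reject

(s0, yzxy, $) ⊢ (s0, zxy, WY$) ⊢ (s0, xy, Y$) ⊢ (s0, y, WY$) ⊢ (s2, ε, Y$)
All input consumed; stack is Y$, not empty, and no further ε-move applies.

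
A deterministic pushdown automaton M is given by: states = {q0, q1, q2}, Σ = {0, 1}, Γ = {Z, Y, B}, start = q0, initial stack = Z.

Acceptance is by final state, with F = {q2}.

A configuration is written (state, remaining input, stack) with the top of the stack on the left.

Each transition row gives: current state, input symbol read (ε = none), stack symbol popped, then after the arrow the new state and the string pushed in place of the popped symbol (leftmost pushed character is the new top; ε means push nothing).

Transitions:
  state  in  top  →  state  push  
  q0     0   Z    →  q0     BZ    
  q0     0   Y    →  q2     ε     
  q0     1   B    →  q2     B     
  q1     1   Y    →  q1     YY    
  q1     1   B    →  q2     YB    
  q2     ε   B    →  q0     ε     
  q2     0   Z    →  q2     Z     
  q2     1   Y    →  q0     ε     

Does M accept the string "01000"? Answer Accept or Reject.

Reject

(q0, 01000, Z)
  read 0, top Z: go to q0, push BZ → (q0, 1000, BZ)
  read 1, top B: go to q2, push B → (q2, 000, BZ)
  ε-move, top B: go to q0, push ε → (q0, 000, Z)
  read 0, top Z: go to q0, push BZ → (q0, 00, BZ)
No transition applies at (q0, 00, BZ); input not fully consumed.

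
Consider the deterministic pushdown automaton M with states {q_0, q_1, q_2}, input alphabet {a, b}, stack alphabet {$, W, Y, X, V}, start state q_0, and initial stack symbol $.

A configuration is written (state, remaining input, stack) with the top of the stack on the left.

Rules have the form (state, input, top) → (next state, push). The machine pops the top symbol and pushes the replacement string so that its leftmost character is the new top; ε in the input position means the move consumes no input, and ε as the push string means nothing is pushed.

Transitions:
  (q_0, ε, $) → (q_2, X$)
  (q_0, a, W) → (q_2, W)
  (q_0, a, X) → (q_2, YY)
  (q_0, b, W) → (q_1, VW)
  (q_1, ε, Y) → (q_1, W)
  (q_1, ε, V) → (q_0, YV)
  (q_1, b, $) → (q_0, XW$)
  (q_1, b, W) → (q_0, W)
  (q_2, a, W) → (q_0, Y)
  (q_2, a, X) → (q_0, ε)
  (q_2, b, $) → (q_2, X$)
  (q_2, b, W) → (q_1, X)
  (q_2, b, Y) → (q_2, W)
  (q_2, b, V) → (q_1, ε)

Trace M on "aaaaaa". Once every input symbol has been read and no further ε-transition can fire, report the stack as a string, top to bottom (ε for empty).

X$

(q_0, aaaaaa, $)
  ε-move, top $: go to q_2, push X$ → (q_2, aaaaaa, X$)
  read a, top X: go to q_0, push ε → (q_0, aaaaa, $)
  ε-move, top $: go to q_2, push X$ → (q_2, aaaaa, X$)
  read a, top X: go to q_0, push ε → (q_0, aaaa, $)
  ε-move, top $: go to q_2, push X$ → (q_2, aaaa, X$)
  read a, top X: go to q_0, push ε → (q_0, aaa, $)
  ε-move, top $: go to q_2, push X$ → (q_2, aaa, X$)
  read a, top X: go to q_0, push ε → (q_0, aa, $)
  ε-move, top $: go to q_2, push X$ → (q_2, aa, X$)
  read a, top X: go to q_0, push ε → (q_0, a, $)
  ε-move, top $: go to q_2, push X$ → (q_2, a, X$)
  read a, top X: go to q_0, push ε → (q_0, ε, $)
  ε-move, top $: go to q_2, push X$ → (q_2, ε, X$)
All input consumed in state q_2 with stack X$.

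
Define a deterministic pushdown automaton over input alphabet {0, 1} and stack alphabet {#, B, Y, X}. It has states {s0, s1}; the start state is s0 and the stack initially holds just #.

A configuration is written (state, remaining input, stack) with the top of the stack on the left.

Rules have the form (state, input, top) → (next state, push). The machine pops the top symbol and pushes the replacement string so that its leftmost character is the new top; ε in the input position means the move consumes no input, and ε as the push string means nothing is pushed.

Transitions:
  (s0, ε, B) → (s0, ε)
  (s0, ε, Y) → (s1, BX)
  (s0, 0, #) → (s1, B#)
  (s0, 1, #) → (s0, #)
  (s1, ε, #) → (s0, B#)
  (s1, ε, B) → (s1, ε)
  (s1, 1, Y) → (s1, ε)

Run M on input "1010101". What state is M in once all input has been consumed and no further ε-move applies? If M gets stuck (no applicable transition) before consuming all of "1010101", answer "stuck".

s0

(s0, 1010101, #) ⊢ (s0, 010101, #) ⊢ (s1, 10101, B#) ⊢ (s1, 10101, #) ⊢ (s0, 10101, B#) ⊢ (s0, 10101, #) ⊢ (s0, 0101, #) ⊢ (s1, 101, B#) ⊢ (s1, 101, #) ⊢ (s0, 101, B#) ⊢ (s0, 101, #) ⊢ (s0, 01, #) ⊢ (s1, 1, B#) ⊢ (s1, 1, #) ⊢ (s0, 1, B#) ⊢ (s0, 1, #) ⊢ (s0, ε, #)
All input consumed; M is in state s0.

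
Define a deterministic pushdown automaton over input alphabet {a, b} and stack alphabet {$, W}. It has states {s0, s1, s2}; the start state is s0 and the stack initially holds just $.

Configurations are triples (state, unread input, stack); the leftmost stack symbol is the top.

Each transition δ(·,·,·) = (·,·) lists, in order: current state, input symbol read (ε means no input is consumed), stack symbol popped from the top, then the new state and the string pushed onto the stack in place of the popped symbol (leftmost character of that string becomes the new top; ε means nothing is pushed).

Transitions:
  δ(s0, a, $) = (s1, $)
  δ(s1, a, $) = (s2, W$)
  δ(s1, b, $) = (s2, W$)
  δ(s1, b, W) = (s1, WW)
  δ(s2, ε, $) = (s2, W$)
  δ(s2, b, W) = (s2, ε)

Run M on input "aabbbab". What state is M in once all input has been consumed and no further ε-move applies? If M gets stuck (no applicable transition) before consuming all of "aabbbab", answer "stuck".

(s0, aabbbab, $) ⊢ (s1, abbbab, $) ⊢ (s2, bbbab, W$) ⊢ (s2, bbab, $) ⊢ (s2, bbab, W$) ⊢ (s2, bab, $) ⊢ (s2, bab, W$) ⊢ (s2, ab, $) ⊢ (s2, ab, W$)
No transition for (s2, a, top W); M blocks with input ab remaining.

stuck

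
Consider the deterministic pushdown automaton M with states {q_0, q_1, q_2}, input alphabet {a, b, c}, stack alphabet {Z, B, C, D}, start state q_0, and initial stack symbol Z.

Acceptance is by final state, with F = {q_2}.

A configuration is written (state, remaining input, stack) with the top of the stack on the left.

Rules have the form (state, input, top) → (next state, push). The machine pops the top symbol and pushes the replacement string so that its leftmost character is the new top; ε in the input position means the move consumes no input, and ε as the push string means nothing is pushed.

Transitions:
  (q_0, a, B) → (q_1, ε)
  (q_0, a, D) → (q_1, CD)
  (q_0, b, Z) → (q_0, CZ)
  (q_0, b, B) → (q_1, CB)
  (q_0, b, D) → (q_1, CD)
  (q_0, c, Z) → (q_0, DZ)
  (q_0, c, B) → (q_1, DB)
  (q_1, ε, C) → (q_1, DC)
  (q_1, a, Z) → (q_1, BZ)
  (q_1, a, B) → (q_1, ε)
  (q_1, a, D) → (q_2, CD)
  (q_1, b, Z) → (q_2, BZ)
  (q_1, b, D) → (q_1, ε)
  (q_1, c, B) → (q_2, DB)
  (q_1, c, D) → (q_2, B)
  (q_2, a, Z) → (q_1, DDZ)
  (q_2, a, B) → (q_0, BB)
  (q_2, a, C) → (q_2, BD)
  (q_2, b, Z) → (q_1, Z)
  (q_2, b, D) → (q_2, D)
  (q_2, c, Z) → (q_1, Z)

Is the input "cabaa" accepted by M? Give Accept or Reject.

Accept

(q_0, cabaa, Z)
  read c, top Z: go to q_0, push DZ → (q_0, abaa, DZ)
  read a, top D: go to q_1, push CD → (q_1, baa, CDZ)
  ε-move, top C: go to q_1, push DC → (q_1, baa, DCDZ)
  read b, top D: go to q_1, push ε → (q_1, aa, CDZ)
  ε-move, top C: go to q_1, push DC → (q_1, aa, DCDZ)
  read a, top D: go to q_2, push CD → (q_2, a, CDCDZ)
  read a, top C: go to q_2, push BD → (q_2, ε, BDDCDZ)
All input consumed; state q_2 ∈ F.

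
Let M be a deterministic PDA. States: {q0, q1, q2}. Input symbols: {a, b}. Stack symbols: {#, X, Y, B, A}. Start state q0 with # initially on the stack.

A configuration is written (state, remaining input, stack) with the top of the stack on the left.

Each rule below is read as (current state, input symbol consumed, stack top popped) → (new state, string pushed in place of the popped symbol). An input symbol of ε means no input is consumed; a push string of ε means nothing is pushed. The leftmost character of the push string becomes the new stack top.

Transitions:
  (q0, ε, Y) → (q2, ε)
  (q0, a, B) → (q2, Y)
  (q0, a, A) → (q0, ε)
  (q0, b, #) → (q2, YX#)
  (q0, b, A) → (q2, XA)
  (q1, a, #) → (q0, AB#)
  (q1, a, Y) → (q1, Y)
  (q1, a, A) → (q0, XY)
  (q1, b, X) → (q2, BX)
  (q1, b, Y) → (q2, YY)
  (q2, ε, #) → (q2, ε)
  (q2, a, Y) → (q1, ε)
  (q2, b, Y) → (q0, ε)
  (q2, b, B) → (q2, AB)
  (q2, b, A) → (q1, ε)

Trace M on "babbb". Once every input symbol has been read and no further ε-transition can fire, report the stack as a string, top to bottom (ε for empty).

BX#

(q0, babbb, #) ⊢ (q2, abbb, YX#) ⊢ (q1, bbb, X#) ⊢ (q2, bb, BX#) ⊢ (q2, b, ABX#) ⊢ (q1, ε, BX#)
All input consumed in state q1 with stack BX#.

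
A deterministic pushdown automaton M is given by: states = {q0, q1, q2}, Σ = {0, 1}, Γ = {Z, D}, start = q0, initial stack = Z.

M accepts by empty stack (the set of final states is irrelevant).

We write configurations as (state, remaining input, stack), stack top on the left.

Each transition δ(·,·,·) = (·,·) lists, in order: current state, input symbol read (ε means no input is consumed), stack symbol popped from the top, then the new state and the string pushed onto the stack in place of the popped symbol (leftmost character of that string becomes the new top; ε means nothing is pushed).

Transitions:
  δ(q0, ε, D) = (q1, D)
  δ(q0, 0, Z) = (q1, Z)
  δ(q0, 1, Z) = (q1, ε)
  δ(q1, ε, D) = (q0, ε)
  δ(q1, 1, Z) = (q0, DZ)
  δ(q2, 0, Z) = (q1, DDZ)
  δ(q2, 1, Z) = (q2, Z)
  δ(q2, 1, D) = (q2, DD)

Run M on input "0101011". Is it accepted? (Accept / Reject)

(q0, 0101011, Z)
  read 0, top Z: go to q1, push Z → (q1, 101011, Z)
  read 1, top Z: go to q0, push DZ → (q0, 01011, DZ)
  ε-move, top D: go to q1, push D → (q1, 01011, DZ)
  ε-move, top D: go to q0, push ε → (q0, 01011, Z)
  read 0, top Z: go to q1, push Z → (q1, 1011, Z)
  read 1, top Z: go to q0, push DZ → (q0, 011, DZ)
  ε-move, top D: go to q1, push D → (q1, 011, DZ)
  ε-move, top D: go to q0, push ε → (q0, 011, Z)
  read 0, top Z: go to q1, push Z → (q1, 11, Z)
  read 1, top Z: go to q0, push DZ → (q0, 1, DZ)
  ε-move, top D: go to q1, push D → (q1, 1, DZ)
  ε-move, top D: go to q0, push ε → (q0, 1, Z)
  read 1, top Z: go to q1, push ε → (q1, ε, ε)
All input consumed and the stack is empty.

Accept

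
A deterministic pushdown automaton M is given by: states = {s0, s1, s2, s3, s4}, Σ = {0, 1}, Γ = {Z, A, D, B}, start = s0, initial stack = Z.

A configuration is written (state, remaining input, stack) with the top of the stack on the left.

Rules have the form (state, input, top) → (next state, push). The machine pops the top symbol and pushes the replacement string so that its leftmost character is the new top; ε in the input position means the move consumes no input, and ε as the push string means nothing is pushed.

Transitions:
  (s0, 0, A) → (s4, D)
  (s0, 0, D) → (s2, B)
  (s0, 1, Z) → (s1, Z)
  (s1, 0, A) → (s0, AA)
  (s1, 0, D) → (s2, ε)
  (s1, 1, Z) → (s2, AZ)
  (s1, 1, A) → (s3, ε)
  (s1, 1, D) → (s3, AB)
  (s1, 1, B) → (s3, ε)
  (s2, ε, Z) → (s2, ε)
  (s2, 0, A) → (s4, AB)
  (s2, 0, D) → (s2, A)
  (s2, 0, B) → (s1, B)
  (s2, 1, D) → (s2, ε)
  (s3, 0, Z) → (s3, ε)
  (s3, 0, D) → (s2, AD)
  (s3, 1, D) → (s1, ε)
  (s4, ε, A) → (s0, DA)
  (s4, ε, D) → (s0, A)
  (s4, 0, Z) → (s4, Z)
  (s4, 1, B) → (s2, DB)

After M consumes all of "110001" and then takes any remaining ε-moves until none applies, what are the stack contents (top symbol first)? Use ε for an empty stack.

ABZ

(s0, 110001, Z)
  read 1, top Z: go to s1, push Z → (s1, 10001, Z)
  read 1, top Z: go to s2, push AZ → (s2, 0001, AZ)
  read 0, top A: go to s4, push AB → (s4, 001, ABZ)
  ε-move, top A: go to s0, push DA → (s0, 001, DABZ)
  read 0, top D: go to s2, push B → (s2, 01, BABZ)
  read 0, top B: go to s1, push B → (s1, 1, BABZ)
  read 1, top B: go to s3, push ε → (s3, ε, ABZ)
All input consumed in state s3 with stack ABZ.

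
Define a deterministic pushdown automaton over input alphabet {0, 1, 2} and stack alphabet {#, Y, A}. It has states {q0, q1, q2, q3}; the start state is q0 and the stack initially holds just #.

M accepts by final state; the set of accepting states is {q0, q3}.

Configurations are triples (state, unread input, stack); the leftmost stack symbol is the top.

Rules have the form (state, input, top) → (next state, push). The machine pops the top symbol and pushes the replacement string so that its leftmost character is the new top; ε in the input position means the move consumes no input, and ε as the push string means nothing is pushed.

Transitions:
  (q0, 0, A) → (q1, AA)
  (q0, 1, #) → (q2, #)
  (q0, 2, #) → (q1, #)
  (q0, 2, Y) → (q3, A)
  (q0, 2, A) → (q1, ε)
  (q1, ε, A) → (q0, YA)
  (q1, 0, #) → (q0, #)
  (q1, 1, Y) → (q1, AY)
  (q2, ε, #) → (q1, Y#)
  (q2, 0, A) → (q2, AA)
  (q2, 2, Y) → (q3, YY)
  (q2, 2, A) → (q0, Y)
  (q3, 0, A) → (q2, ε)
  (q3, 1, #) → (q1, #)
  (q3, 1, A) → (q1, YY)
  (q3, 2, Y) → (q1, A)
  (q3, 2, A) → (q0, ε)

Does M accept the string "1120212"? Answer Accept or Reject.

(q0, 1120212, #)
  read 1, top #: go to q2, push # → (q2, 120212, #)
  ε-move, top #: go to q1, push Y# → (q1, 120212, Y#)
  read 1, top Y: go to q1, push AY → (q1, 20212, AY#)
  ε-move, top A: go to q0, push YA → (q0, 20212, YAY#)
  read 2, top Y: go to q3, push A → (q3, 0212, AAY#)
  read 0, top A: go to q2, push ε → (q2, 212, AY#)
  read 2, top A: go to q0, push Y → (q0, 12, YY#)
No transition applies at (q0, 12, YY#); input not fully consumed.

Reject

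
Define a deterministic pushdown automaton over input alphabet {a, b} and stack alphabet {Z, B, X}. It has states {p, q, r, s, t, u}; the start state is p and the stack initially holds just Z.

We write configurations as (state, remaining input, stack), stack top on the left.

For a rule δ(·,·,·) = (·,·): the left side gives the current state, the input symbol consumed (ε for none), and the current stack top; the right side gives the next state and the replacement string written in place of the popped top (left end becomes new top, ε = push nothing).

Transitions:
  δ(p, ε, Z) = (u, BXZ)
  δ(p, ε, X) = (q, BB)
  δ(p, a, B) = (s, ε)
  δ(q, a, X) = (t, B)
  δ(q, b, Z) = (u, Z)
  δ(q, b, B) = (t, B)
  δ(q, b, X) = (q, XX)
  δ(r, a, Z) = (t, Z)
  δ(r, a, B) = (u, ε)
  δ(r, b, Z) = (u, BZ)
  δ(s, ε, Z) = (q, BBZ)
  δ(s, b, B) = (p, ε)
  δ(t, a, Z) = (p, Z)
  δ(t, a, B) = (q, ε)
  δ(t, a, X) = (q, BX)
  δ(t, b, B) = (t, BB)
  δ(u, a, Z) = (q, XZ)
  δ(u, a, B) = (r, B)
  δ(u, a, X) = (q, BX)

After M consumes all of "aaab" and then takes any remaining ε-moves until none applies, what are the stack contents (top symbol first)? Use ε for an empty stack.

BXZ

(p, aaab, Z)
  ε-move, top Z: go to u, push BXZ → (u, aaab, BXZ)
  read a, top B: go to r, push B → (r, aab, BXZ)
  read a, top B: go to u, push ε → (u, ab, XZ)
  read a, top X: go to q, push BX → (q, b, BXZ)
  read b, top B: go to t, push B → (t, ε, BXZ)
All input consumed in state t with stack BXZ.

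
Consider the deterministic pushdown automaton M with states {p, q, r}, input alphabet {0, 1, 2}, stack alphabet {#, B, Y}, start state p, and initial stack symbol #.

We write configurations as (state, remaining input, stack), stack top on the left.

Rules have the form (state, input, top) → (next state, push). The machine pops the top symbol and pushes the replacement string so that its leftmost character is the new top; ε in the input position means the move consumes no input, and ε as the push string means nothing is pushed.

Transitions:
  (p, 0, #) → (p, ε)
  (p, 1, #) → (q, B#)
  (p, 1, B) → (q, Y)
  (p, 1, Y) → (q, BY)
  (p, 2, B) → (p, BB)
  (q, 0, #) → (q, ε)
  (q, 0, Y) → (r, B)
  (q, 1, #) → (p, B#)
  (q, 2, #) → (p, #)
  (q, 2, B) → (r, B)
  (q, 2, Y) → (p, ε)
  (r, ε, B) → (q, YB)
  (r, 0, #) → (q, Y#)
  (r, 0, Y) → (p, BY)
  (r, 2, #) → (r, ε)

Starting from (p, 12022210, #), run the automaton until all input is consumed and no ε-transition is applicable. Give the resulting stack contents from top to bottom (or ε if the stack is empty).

(p, 12022210, #)
  read 1, top #: go to q, push B# → (q, 2022210, B#)
  read 2, top B: go to r, push B → (r, 022210, B#)
  ε-move, top B: go to q, push YB → (q, 022210, YB#)
  read 0, top Y: go to r, push B → (r, 22210, BB#)
  ε-move, top B: go to q, push YB → (q, 22210, YBB#)
  read 2, top Y: go to p, push ε → (p, 2210, BB#)
  read 2, top B: go to p, push BB → (p, 210, BBB#)
  read 2, top B: go to p, push BB → (p, 10, BBBB#)
  read 1, top B: go to q, push Y → (q, 0, YBBB#)
  read 0, top Y: go to r, push B → (r, ε, BBBB#)
  ε-move, top B: go to q, push YB → (q, ε, YBBBB#)
All input consumed in state q with stack YBBBB#.

YBBBB#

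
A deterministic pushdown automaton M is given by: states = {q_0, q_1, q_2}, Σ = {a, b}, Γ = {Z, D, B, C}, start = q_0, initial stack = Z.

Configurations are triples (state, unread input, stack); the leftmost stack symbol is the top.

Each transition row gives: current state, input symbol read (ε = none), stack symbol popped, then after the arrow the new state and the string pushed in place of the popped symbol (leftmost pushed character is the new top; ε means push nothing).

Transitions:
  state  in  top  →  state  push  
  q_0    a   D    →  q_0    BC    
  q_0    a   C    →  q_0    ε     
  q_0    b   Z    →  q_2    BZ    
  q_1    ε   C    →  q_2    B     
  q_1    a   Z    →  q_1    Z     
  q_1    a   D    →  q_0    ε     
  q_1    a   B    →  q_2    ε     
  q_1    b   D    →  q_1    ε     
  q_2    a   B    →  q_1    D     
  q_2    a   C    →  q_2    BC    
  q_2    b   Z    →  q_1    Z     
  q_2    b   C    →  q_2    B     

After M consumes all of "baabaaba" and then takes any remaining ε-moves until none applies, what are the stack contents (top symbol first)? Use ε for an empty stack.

(q_0, baabaaba, Z) ⊢ (q_2, aabaaba, BZ) ⊢ (q_1, abaaba, DZ) ⊢ (q_0, baaba, Z) ⊢ (q_2, aaba, BZ) ⊢ (q_1, aba, DZ) ⊢ (q_0, ba, Z) ⊢ (q_2, a, BZ) ⊢ (q_1, ε, DZ)
All input consumed in state q_1 with stack DZ.

DZ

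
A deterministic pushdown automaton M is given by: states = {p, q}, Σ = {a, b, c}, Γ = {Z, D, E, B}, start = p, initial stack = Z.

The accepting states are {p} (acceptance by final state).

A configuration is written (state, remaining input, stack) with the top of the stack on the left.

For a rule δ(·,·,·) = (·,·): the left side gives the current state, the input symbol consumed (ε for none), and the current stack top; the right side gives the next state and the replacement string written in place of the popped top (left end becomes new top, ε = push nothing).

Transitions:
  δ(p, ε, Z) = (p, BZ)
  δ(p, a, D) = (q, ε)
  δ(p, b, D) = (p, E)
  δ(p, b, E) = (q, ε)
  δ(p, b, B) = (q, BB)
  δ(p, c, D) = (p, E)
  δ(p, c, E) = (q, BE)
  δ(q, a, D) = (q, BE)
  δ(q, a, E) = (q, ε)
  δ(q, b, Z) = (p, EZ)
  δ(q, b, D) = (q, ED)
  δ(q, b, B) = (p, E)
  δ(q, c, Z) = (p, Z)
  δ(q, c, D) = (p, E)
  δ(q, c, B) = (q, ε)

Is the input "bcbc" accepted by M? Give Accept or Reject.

(p, bcbc, Z)
  ε-move, top Z: go to p, push BZ → (p, bcbc, BZ)
  read b, top B: go to q, push BB → (q, cbc, BBZ)
  read c, top B: go to q, push ε → (q, bc, BZ)
  read b, top B: go to p, push E → (p, c, EZ)
  read c, top E: go to q, push BE → (q, ε, BEZ)
All input consumed; state q ∉ F and no further ε-move applies.

Reject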